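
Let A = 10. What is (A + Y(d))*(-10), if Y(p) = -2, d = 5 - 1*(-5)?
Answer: -80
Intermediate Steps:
d = 10 (d = 5 + 5 = 10)
(A + Y(d))*(-10) = (10 - 2)*(-10) = 8*(-10) = -80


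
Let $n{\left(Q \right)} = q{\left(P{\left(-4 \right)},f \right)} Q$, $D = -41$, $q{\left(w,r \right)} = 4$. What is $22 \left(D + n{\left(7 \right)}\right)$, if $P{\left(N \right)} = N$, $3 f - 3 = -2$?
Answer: $-286$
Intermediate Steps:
$f = \frac{1}{3}$ ($f = 1 + \frac{1}{3} \left(-2\right) = 1 - \frac{2}{3} = \frac{1}{3} \approx 0.33333$)
$n{\left(Q \right)} = 4 Q$
$22 \left(D + n{\left(7 \right)}\right) = 22 \left(-41 + 4 \cdot 7\right) = 22 \left(-41 + 28\right) = 22 \left(-13\right) = -286$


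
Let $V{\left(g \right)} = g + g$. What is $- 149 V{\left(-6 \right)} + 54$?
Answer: $1842$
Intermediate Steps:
$V{\left(g \right)} = 2 g$
$- 149 V{\left(-6 \right)} + 54 = - 149 \cdot 2 \left(-6\right) + 54 = \left(-149\right) \left(-12\right) + 54 = 1788 + 54 = 1842$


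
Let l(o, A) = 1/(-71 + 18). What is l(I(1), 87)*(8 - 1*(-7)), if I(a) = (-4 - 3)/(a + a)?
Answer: -15/53 ≈ -0.28302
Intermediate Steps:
I(a) = -7/(2*a) (I(a) = -7*1/(2*a) = -7/(2*a))
l(o, A) = -1/53 (l(o, A) = 1/(-53) = -1/53)
l(I(1), 87)*(8 - 1*(-7)) = -(8 - 1*(-7))/53 = -(8 + 7)/53 = -1/53*15 = -15/53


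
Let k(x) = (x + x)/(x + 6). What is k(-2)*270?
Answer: -270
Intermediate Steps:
k(x) = 2*x/(6 + x) (k(x) = (2*x)/(6 + x) = 2*x/(6 + x))
k(-2)*270 = (2*(-2)/(6 - 2))*270 = (2*(-2)/4)*270 = (2*(-2)*(¼))*270 = -1*270 = -270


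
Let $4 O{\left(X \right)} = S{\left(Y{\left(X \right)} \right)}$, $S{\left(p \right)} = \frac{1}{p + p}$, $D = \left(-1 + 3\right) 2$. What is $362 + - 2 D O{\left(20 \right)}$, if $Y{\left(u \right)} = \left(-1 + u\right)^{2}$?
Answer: $\frac{130681}{361} \approx 362.0$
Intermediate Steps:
$D = 4$ ($D = 2 \cdot 2 = 4$)
$S{\left(p \right)} = \frac{1}{2 p}$
$O{\left(X \right)} = \frac{1}{8 \left(-1 + X\right)^{2}}$ ($O{\left(X \right)} = \frac{\frac{1}{2} \frac{1}{\left(-1 + X\right)^{2}}}{4} = \frac{1}{8 \left(-1 + X\right)^{2}}$)
$362 + - 2 D O{\left(20 \right)} = 362 + \left(-2\right) 4 \frac{1}{8 \left(-1 + 20\right)^{2}} = 362 - 8 \frac{1}{8 \cdot 361} = 362 - 8 \cdot \frac{1}{8} \cdot \frac{1}{361} = 362 - \frac{1}{361} = \frac{130681}{361}$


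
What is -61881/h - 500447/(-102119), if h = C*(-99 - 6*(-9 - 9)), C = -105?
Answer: 2264049418/32167485 ≈ 70.383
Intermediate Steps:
h = -945 (h = -105*(-99 - 6*(-9 - 9)) = -105*(-99 - 6*(-18)) = -105*(-99 + 108) = -105*9 = -945)
-61881/h - 500447/(-102119) = -61881/(-945) - 500447/(-102119) = -61881*(-1/945) - 500447*(-1/102119) = 20627/315 + 500447/102119 = 2264049418/32167485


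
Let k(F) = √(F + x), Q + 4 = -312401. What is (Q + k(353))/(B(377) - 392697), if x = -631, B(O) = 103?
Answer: 312405/392594 - I*√278/392594 ≈ 0.79575 - 4.247e-5*I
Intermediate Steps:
Q = -312405 (Q = -4 - 312401 = -312405)
k(F) = √(-631 + F) (k(F) = √(F - 631) = √(-631 + F))
(Q + k(353))/(B(377) - 392697) = (-312405 + √(-631 + 353))/(103 - 392697) = (-312405 + √(-278))/(-392594) = (-312405 + I*√278)*(-1/392594) = 312405/392594 - I*√278/392594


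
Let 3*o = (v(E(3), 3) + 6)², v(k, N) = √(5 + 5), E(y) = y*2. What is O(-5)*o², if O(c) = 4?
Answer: 14224/9 + 1472*√10/3 ≈ 3132.1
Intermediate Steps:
E(y) = 2*y
v(k, N) = √10
o = (6 + √10)²/3 (o = (√10 + 6)²/3 = (6 + √10)²/3 ≈ 27.982)
O(-5)*o² = 4*((6 + √10)²/3)² = 4*((6 + √10)⁴/9) = 4*(6 + √10)⁴/9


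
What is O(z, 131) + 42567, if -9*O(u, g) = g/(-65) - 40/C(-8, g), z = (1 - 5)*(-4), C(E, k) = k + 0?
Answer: 1087380602/25545 ≈ 42567.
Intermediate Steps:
C(E, k) = k
z = 16 (z = -4*(-4) = 16)
O(u, g) = g/585 + 40/(9*g) (O(u, g) = -(g/(-65) - 40/g)/9 = -(g*(-1/65) - 40/g)/9 = -(-g/65 - 40/g)/9 = -(-40/g - g/65)/9 = g/585 + 40/(9*g))
O(z, 131) + 42567 = (1/585)*(2600 + 131²)/131 + 42567 = (1/585)*(1/131)*(2600 + 17161) + 42567 = (1/585)*(1/131)*19761 + 42567 = 6587/25545 + 42567 = 1087380602/25545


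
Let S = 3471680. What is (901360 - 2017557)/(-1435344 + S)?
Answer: -1116197/2036336 ≈ -0.54814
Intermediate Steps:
(901360 - 2017557)/(-1435344 + S) = (901360 - 2017557)/(-1435344 + 3471680) = -1116197/2036336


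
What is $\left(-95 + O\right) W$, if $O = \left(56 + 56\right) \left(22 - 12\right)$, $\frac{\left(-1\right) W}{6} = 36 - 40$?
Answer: $24600$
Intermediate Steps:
$W = 24$ ($W = - 6 \left(36 - 40\right) = \left(-6\right) \left(-4\right) = 24$)
$O = 1120$ ($O = 112 \cdot 10 = 1120$)
$\left(-95 + O\right) W = \left(-95 + 1120\right) 24 = 1025 \cdot 24 = 24600$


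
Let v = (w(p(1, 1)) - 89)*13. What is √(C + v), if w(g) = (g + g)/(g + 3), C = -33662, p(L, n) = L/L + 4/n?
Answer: I*√139211/2 ≈ 186.55*I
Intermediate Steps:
p(L, n) = 1 + 4/n
w(g) = 2*g/(3 + g) (w(g) = (2*g)/(3 + g) = 2*g/(3 + g))
v = -4563/4 (v = (2*((4 + 1)/1)/(3 + (4 + 1)/1) - 89)*13 = (2*(1*5)/(3 + 1*5) - 89)*13 = (2*5/(3 + 5) - 89)*13 = (2*5/8 - 89)*13 = (2*5*(⅛) - 89)*13 = (5/4 - 89)*13 = -351/4*13 = -4563/4 ≈ -1140.8)
√(C + v) = √(-33662 - 4563/4) = √(-139211/4) = I*√139211/2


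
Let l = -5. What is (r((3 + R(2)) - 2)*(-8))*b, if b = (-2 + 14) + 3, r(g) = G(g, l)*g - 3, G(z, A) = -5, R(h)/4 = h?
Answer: 5760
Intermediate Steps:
R(h) = 4*h
r(g) = -3 - 5*g (r(g) = -5*g - 3 = -3 - 5*g)
b = 15 (b = 12 + 3 = 15)
(r((3 + R(2)) - 2)*(-8))*b = ((-3 - 5*((3 + 4*2) - 2))*(-8))*15 = ((-3 - 5*((3 + 8) - 2))*(-8))*15 = ((-3 - 5*(11 - 2))*(-8))*15 = ((-3 - 5*9)*(-8))*15 = ((-3 - 45)*(-8))*15 = -48*(-8)*15 = 384*15 = 5760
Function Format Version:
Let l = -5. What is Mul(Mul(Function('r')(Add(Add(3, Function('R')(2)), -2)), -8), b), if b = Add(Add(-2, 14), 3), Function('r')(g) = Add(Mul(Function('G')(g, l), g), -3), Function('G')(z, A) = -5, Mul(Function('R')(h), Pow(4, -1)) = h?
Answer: 5760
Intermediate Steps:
Function('R')(h) = Mul(4, h)
Function('r')(g) = Add(-3, Mul(-5, g)) (Function('r')(g) = Add(Mul(-5, g), -3) = Add(-3, Mul(-5, g)))
b = 15 (b = Add(12, 3) = 15)
Mul(Mul(Function('r')(Add(Add(3, Function('R')(2)), -2)), -8), b) = Mul(Mul(Add(-3, Mul(-5, Add(Add(3, Mul(4, 2)), -2))), -8), 15) = Mul(Mul(Add(-3, Mul(-5, Add(Add(3, 8), -2))), -8), 15) = Mul(Mul(Add(-3, Mul(-5, Add(11, -2))), -8), 15) = Mul(Mul(Add(-3, Mul(-5, 9)), -8), 15) = Mul(Mul(Add(-3, -45), -8), 15) = Mul(Mul(-48, -8), 15) = Mul(384, 15) = 5760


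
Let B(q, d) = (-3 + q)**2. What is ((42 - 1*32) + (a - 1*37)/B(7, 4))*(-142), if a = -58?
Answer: -4615/8 ≈ -576.88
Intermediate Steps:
((42 - 1*32) + (a - 1*37)/B(7, 4))*(-142) = ((42 - 1*32) + (-58 - 1*37)/((-3 + 7)**2))*(-142) = ((42 - 32) + (-58 - 37)/(4**2))*(-142) = (10 - 95/16)*(-142) = (65/16)*(-142) = -4615/8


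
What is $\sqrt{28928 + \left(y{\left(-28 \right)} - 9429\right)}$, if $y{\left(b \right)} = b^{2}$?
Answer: $\sqrt{20283} \approx 142.42$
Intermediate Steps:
$\sqrt{28928 + \left(y{\left(-28 \right)} - 9429\right)} = \sqrt{28928 - \left(9429 - \left(-28\right)^{2}\right)} = \sqrt{28928 + \left(784 - 9429\right)} = \sqrt{28928 - 8645} = \sqrt{20283}$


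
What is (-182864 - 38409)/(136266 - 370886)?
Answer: 221273/234620 ≈ 0.94311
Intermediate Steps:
(-182864 - 38409)/(136266 - 370886) = -221273/(-234620) = -221273*(-1/234620) = 221273/234620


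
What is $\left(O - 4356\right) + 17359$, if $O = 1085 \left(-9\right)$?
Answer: $3238$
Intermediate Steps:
$O = -9765$
$\left(O - 4356\right) + 17359 = \left(-9765 - 4356\right) + 17359 = -14121 + 17359 = 3238$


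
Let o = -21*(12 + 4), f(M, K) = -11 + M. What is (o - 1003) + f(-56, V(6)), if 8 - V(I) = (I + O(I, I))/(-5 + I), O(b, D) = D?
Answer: -1406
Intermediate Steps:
V(I) = 8 - 2*I/(-5 + I) (V(I) = 8 - (I + I)/(-5 + I) = 8 - 2*I/(-5 + I))
o = -336 (o = -21*16 = -336)
(o - 1003) + f(-56, V(6)) = (-336 - 1003) + (-11 - 56) = -1339 - 67 = -1406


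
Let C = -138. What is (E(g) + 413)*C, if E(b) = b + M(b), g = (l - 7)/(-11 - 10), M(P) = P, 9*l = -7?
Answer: -513866/9 ≈ -57096.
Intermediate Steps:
l = -7/9 (l = (⅑)*(-7) = -7/9 ≈ -0.77778)
g = 10/27 (g = (-7/9 - 7)/(-11 - 10) = -70/9/(-21) = -70/9*(-1/21) = 10/27 ≈ 0.37037)
E(b) = 2*b (E(b) = b + b = 2*b)
(E(g) + 413)*C = (2*(10/27) + 413)*(-138) = (20/27 + 413)*(-138) = (11171/27)*(-138) = -513866/9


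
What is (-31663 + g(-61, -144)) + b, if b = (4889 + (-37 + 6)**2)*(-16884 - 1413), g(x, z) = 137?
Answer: -107068976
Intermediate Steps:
b = -107037450 (b = (4889 + (-31)**2)*(-18297) = (4889 + 961)*(-18297) = 5850*(-18297) = -107037450)
(-31663 + g(-61, -144)) + b = (-31663 + 137) - 107037450 = -31526 - 107037450 = -107068976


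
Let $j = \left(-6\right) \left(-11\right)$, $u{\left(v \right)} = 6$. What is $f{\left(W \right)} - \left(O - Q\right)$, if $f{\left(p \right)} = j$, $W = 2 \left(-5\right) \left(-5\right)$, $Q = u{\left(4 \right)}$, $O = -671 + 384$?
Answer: $359$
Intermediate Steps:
$O = -287$
$Q = 6$
$W = 50$ ($W = \left(-10\right) \left(-5\right) = 50$)
$j = 66$
$f{\left(p \right)} = 66$
$f{\left(W \right)} - \left(O - Q\right) = 66 - \left(-287 - 6\right) = 66 - -293 = 66 + 293 = 359$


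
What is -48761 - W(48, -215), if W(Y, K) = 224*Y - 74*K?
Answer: -75423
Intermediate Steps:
W(Y, K) = -74*K + 224*Y
-48761 - W(48, -215) = -48761 - (-74*(-215) + 224*48) = -48761 - (15910 + 10752) = -48761 - 1*26662 = -48761 - 26662 = -75423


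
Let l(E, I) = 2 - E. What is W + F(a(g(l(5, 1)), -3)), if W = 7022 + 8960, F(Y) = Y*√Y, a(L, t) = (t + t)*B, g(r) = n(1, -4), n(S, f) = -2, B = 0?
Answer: 15982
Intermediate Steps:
g(r) = -2
a(L, t) = 0 (a(L, t) = (t + t)*0 = (2*t)*0 = 0)
F(Y) = Y^(3/2)
W = 15982
W + F(a(g(l(5, 1)), -3)) = 15982 + 0^(3/2) = 15982 + 0 = 15982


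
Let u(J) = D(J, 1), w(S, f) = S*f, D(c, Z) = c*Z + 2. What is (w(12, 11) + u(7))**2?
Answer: 19881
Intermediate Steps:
D(c, Z) = 2 + Z*c (D(c, Z) = Z*c + 2 = 2 + Z*c)
u(J) = 2 + J (u(J) = 2 + 1*J = 2 + J)
(w(12, 11) + u(7))**2 = (12*11 + (2 + 7))**2 = (132 + 9)**2 = 141**2 = 19881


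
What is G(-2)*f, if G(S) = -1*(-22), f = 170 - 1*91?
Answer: 1738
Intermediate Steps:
f = 79 (f = 170 - 91 = 79)
G(S) = 22
G(-2)*f = 22*79 = 1738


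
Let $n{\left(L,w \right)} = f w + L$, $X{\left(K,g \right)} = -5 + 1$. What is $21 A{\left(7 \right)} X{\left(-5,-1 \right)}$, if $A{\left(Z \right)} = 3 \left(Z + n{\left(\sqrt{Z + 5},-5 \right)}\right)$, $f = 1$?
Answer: $-504 - 504 \sqrt{3} \approx -1377.0$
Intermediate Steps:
$X{\left(K,g \right)} = -4$
$n{\left(L,w \right)} = L + w$ ($n{\left(L,w \right)} = 1 w + L = w + L = L + w$)
$A{\left(Z \right)} = -15 + 3 Z + 3 \sqrt{5 + Z}$ ($A{\left(Z \right)} = 3 \left(Z + \left(\sqrt{Z + 5} - 5\right)\right) = 3 \left(Z + \left(\sqrt{5 + Z} - 5\right)\right) = 3 \left(Z + \left(-5 + \sqrt{5 + Z}\right)\right) = 3 \left(-5 + Z + \sqrt{5 + Z}\right) = -15 + 3 Z + 3 \sqrt{5 + Z}$)
$21 A{\left(7 \right)} X{\left(-5,-1 \right)} = 21 \left(-15 + 3 \cdot 7 + 3 \sqrt{5 + 7}\right) \left(-4\right) = 21 \left(-15 + 21 + 3 \sqrt{12}\right) \left(-4\right) = 21 \left(-15 + 21 + 3 \cdot 2 \sqrt{3}\right) \left(-4\right) = 21 \left(-15 + 21 + 6 \sqrt{3}\right) \left(-4\right) = 21 \left(6 + 6 \sqrt{3}\right) \left(-4\right) = \left(126 + 126 \sqrt{3}\right) \left(-4\right) = -504 - 504 \sqrt{3}$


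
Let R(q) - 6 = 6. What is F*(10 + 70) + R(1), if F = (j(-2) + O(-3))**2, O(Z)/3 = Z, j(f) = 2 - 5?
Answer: 11532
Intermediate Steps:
R(q) = 12 (R(q) = 6 + 6 = 12)
j(f) = -3
O(Z) = 3*Z
F = 144 (F = (-3 + 3*(-3))**2 = (-3 - 9)**2 = (-12)**2 = 144)
F*(10 + 70) + R(1) = 144*(10 + 70) + 12 = 144*80 + 12 = 11520 + 12 = 11532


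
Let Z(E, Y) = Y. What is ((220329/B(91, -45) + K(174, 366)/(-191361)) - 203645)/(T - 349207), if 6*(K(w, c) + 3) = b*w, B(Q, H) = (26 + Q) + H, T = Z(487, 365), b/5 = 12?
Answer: 102357664005/178012677232 ≈ 0.57500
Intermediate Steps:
b = 60 (b = 5*12 = 60)
T = 365
B(Q, H) = 26 + H + Q
K(w, c) = -3 + 10*w (K(w, c) = -3 + (60*w)/6 = -3 + 10*w)
((220329/B(91, -45) + K(174, 366)/(-191361)) - 203645)/(T - 349207) = ((220329/(26 - 45 + 91) + (-3 + 10*174)/(-191361)) - 203645)/(365 - 349207) = ((220329/72 + (-3 + 1740)*(-1/191361)) - 203645)/(-348842) = ((220329*(1/72) + 1737*(-1/191361)) - 203645)*(-1/348842) = ((24481/8 - 579/63787) - 203645)*(-1/348842) = (1561564915/510296 - 203645)*(-1/348842) = -102357664005/510296*(-1/348842) = 102357664005/178012677232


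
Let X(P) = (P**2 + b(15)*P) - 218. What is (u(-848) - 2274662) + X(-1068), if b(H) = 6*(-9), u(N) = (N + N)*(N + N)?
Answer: 1799832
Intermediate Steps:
u(N) = 4*N**2 (u(N) = (2*N)*(2*N) = 4*N**2)
b(H) = -54
X(P) = -218 + P**2 - 54*P (X(P) = (P**2 - 54*P) - 218 = -218 + P**2 - 54*P)
(u(-848) - 2274662) + X(-1068) = (4*(-848)**2 - 2274662) + (-218 + (-1068)**2 - 54*(-1068)) = (4*719104 - 2274662) + (-218 + 1140624 + 57672) = (2876416 - 2274662) + 1198078 = 601754 + 1198078 = 1799832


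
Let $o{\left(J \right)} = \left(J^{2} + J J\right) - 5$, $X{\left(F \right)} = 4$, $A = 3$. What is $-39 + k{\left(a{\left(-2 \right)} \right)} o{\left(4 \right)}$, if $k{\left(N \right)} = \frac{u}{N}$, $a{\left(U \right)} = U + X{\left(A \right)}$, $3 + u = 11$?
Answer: $69$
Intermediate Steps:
$u = 8$ ($u = -3 + 11 = 8$)
$a{\left(U \right)} = 4 + U$ ($a{\left(U \right)} = U + 4 = 4 + U$)
$o{\left(J \right)} = -5 + 2 J^{2}$ ($o{\left(J \right)} = \left(J^{2} + J^{2}\right) - 5 = 2 J^{2} - 5 = -5 + 2 J^{2}$)
$k{\left(N \right)} = \frac{8}{N}$
$-39 + k{\left(a{\left(-2 \right)} \right)} o{\left(4 \right)} = -39 + \frac{8}{4 - 2} \left(-5 + 2 \cdot 4^{2}\right) = -39 + \frac{8}{2} \left(-5 + 2 \cdot 16\right) = -39 + 8 \cdot \frac{1}{2} \left(-5 + 32\right) = -39 + 4 \cdot 27 = -39 + 108 = 69$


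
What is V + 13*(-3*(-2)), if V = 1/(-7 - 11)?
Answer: 1403/18 ≈ 77.944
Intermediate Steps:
V = -1/18 (V = 1/(-18) = -1/18 ≈ -0.055556)
V + 13*(-3*(-2)) = -1/18 + 13*(-3*(-2)) = -1/18 + 13*6 = -1/18 + 78 = 1403/18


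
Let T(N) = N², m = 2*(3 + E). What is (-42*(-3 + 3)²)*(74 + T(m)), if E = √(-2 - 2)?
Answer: 0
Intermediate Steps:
E = 2*I (E = √(-4) = 2*I ≈ 2.0*I)
m = 6 + 4*I (m = 2*(3 + 2*I) = 6 + 4*I ≈ 6.0 + 4.0*I)
(-42*(-3 + 3)²)*(74 + T(m)) = (-42*(-3 + 3)²)*(74 + (6 + 4*I)²) = (-42*0²)*(74 + (6 + 4*I)²) = (-42*0)*(74 + (6 + 4*I)²) = 0*(74 + (6 + 4*I)²) = 0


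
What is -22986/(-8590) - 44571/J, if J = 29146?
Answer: 143542533/125182070 ≈ 1.1467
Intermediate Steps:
-22986/(-8590) - 44571/J = -22986/(-8590) - 44571/29146 = -22986*(-1/8590) - 44571*1/29146 = 11493/4295 - 44571/29146 = 143542533/125182070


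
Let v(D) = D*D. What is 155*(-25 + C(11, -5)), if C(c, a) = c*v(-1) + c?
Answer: -465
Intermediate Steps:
v(D) = D²
C(c, a) = 2*c (C(c, a) = c*(-1)² + c = c*1 + c = c + c = 2*c)
155*(-25 + C(11, -5)) = 155*(-25 + 2*11) = 155*(-25 + 22) = 155*(-3) = -465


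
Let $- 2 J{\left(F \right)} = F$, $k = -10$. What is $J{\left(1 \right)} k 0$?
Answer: $0$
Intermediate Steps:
$J{\left(F \right)} = - \frac{F}{2}$
$J{\left(1 \right)} k 0 = \left(- \frac{1}{2}\right) 1 \left(-10\right) 0 = \left(- \frac{1}{2}\right) \left(-10\right) 0 = 5 \cdot 0 = 0$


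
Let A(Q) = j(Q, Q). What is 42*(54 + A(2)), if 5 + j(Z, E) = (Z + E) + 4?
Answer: 2394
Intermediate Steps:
j(Z, E) = -1 + E + Z (j(Z, E) = -5 + ((Z + E) + 4) = -5 + ((E + Z) + 4) = -5 + (4 + E + Z) = -1 + E + Z)
A(Q) = -1 + 2*Q (A(Q) = -1 + Q + Q = -1 + 2*Q)
42*(54 + A(2)) = 42*(54 + (-1 + 2*2)) = 42*(54 + (-1 + 4)) = 42*(54 + 3) = 42*57 = 2394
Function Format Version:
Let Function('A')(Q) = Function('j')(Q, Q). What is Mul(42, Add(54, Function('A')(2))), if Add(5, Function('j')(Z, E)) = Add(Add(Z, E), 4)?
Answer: 2394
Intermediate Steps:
Function('j')(Z, E) = Add(-1, E, Z) (Function('j')(Z, E) = Add(-5, Add(Add(Z, E), 4)) = Add(-5, Add(Add(E, Z), 4)) = Add(-5, Add(4, E, Z)) = Add(-1, E, Z))
Function('A')(Q) = Add(-1, Mul(2, Q)) (Function('A')(Q) = Add(-1, Q, Q) = Add(-1, Mul(2, Q)))
Mul(42, Add(54, Function('A')(2))) = Mul(42, Add(54, Add(-1, Mul(2, 2)))) = Mul(42, Add(54, Add(-1, 4))) = Mul(42, Add(54, 3)) = Mul(42, 57) = 2394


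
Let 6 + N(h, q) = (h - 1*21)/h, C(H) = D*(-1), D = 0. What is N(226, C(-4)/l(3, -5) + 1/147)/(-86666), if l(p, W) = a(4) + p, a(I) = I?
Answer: 1151/19586516 ≈ 5.8765e-5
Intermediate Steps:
C(H) = 0 (C(H) = 0*(-1) = 0)
l(p, W) = 4 + p
N(h, q) = -6 + (-21 + h)/h (N(h, q) = -6 + (h - 1*21)/h = -6 + (h - 21)/h = -6 + (-21 + h)/h)
N(226, C(-4)/l(3, -5) + 1/147)/(-86666) = (-5 - 21/226)/(-86666) = (-5 - 21*1/226)*(-1/86666) = (-5 - 21/226)*(-1/86666) = -1151/226*(-1/86666) = 1151/19586516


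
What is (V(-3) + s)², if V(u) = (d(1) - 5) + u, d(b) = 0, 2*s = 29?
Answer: 169/4 ≈ 42.250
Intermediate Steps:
s = 29/2 (s = (½)*29 = 29/2 ≈ 14.500)
V(u) = -5 + u (V(u) = (0 - 5) + u = -5 + u)
(V(-3) + s)² = ((-5 - 3) + 29/2)² = (-8 + 29/2)² = (13/2)² = 169/4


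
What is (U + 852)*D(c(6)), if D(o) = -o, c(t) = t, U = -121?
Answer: -4386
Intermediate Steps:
(U + 852)*D(c(6)) = (-121 + 852)*(-1*6) = 731*(-6) = -4386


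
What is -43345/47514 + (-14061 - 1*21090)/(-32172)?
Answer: 45944879/254770068 ≈ 0.18034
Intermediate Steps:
-43345/47514 + (-14061 - 1*21090)/(-32172) = -43345*1/47514 + (-14061 - 21090)*(-1/32172) = -43345/47514 - 35151*(-1/32172) = -43345/47514 + 11717/10724 = 45944879/254770068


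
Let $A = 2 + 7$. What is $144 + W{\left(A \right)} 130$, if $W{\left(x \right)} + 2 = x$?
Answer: $1054$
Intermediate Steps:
$A = 9$
$W{\left(x \right)} = -2 + x$
$144 + W{\left(A \right)} 130 = 144 + \left(-2 + 9\right) 130 = 144 + 7 \cdot 130 = 144 + 910 = 1054$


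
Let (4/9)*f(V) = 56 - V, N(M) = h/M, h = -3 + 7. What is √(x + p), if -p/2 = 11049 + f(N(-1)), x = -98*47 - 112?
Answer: I*√27086 ≈ 164.58*I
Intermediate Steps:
h = 4
x = -4718 (x = -4606 - 112 = -4718)
N(M) = 4/M
f(V) = 126 - 9*V/4 (f(V) = 9*(56 - V)/4 = 126 - 9*V/4)
p = -22368 (p = -2*(11049 + (126 - 9/(-1))) = -2*(11049 + (126 - 9*(-1))) = -2*(11049 + (126 - 9/4*(-4))) = -2*(11049 + (126 + 9)) = -2*(11049 + 135) = -2*11184 = -22368)
√(x + p) = √(-4718 - 22368) = √(-27086) = I*√27086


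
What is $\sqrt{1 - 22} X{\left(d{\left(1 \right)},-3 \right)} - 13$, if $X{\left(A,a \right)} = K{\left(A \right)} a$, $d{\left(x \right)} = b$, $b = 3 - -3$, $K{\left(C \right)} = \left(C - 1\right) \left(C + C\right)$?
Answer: $-13 - 180 i \sqrt{21} \approx -13.0 - 824.86 i$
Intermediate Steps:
$K{\left(C \right)} = 2 C \left(-1 + C\right)$ ($K{\left(C \right)} = \left(-1 + C\right) 2 C = 2 C \left(-1 + C\right)$)
$b = 6$ ($b = 3 + 3 = 6$)
$d{\left(x \right)} = 6$
$X{\left(A,a \right)} = 2 A a \left(-1 + A\right)$ ($X{\left(A,a \right)} = 2 A \left(-1 + A\right) a = 2 A a \left(-1 + A\right)$)
$\sqrt{1 - 22} X{\left(d{\left(1 \right)},-3 \right)} - 13 = \sqrt{1 - 22} \cdot 2 \cdot 6 \left(-3\right) \left(-1 + 6\right) - 13 = \sqrt{-21} \cdot 2 \cdot 6 \left(-3\right) 5 - 13 = i \sqrt{21} \left(-180\right) - 13 = - 180 i \sqrt{21} - 13 = -13 - 180 i \sqrt{21}$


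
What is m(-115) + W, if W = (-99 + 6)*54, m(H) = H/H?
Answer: -5021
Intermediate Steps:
m(H) = 1
W = -5022 (W = -93*54 = -5022)
m(-115) + W = 1 - 5022 = -5021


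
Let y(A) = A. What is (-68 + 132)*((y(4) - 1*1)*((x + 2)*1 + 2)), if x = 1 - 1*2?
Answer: 576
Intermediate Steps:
x = -1 (x = 1 - 2 = -1)
(-68 + 132)*((y(4) - 1*1)*((x + 2)*1 + 2)) = (-68 + 132)*((4 - 1*1)*((-1 + 2)*1 + 2)) = 64*((4 - 1)*(1*1 + 2)) = 64*(3*(1 + 2)) = 64*(3*3) = 64*9 = 576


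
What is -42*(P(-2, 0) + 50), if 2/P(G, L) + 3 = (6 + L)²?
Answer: -23128/11 ≈ -2102.5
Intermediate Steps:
P(G, L) = 2/(-3 + (6 + L)²)
-42*(P(-2, 0) + 50) = -42*(2/(-3 + (6 + 0)²) + 50) = -42*(2/(-3 + 6²) + 50) = -42*(2/(-3 + 36) + 50) = -42*(2/33 + 50) = -42*1652/33 = -23128/11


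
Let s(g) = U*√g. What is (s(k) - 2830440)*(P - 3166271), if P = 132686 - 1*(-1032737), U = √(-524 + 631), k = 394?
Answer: 5663280213120 - 2000848*√42158 ≈ 5.6629e+12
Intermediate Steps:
U = √107 ≈ 10.344
P = 1165423 (P = 132686 + 1032737 = 1165423)
s(g) = √107*√g
(s(k) - 2830440)*(P - 3166271) = (√107*√394 - 2830440)*(1165423 - 3166271) = (√42158 - 2830440)*(-2000848) = (-2830440 + √42158)*(-2000848) = 5663280213120 - 2000848*√42158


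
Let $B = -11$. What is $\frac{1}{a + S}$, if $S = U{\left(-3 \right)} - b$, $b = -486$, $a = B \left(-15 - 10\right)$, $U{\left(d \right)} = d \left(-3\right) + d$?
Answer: $\frac{1}{767} \approx 0.0013038$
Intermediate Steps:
$U{\left(d \right)} = - 2 d$ ($U{\left(d \right)} = - 3 d + d = - 2 d$)
$a = 275$ ($a = - 11 \left(-15 - 10\right) = \left(-11\right) \left(-25\right) = 275$)
$S = 492$ ($S = \left(-2\right) \left(-3\right) - -486 = 6 + 486 = 492$)
$\frac{1}{a + S} = \frac{1}{275 + 492} = \frac{1}{767}$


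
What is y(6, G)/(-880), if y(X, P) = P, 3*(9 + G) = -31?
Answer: 29/1320 ≈ 0.021970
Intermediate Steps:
G = -58/3 (G = -9 + (⅓)*(-31) = -9 - 31/3 = -58/3 ≈ -19.333)
y(6, G)/(-880) = -58/3/(-880) = -58/3*(-1/880) = 29/1320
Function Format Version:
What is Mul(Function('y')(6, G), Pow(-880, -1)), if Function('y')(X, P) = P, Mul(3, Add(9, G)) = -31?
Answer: Rational(29, 1320) ≈ 0.021970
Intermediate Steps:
G = Rational(-58, 3) (G = Add(-9, Mul(Rational(1, 3), -31)) = Add(-9, Rational(-31, 3)) = Rational(-58, 3) ≈ -19.333)
Mul(Function('y')(6, G), Pow(-880, -1)) = Mul(Rational(-58, 3), Pow(-880, -1)) = Mul(Rational(-58, 3), Rational(-1, 880)) = Rational(29, 1320)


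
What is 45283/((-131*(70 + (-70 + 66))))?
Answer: -45283/8646 ≈ -5.2374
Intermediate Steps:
45283/((-131*(70 + (-70 + 66)))) = 45283/((-131*(70 - 4))) = 45283/((-131*66)) = 45283/(-8646) = 45283*(-1/8646) = -45283/8646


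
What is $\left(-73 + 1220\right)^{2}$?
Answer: $1315609$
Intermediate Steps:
$\left(-73 + 1220\right)^{2} = 1147^{2} = 1315609$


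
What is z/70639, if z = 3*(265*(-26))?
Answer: -20670/70639 ≈ -0.29261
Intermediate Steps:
z = -20670 (z = 3*(-6890) = -20670)
z/70639 = -20670/70639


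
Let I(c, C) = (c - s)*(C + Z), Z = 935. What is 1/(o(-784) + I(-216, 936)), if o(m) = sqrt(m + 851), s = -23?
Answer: -361103/130395376542 - sqrt(67)/130395376542 ≈ -2.7694e-6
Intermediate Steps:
o(m) = sqrt(851 + m)
I(c, C) = (23 + c)*(935 + C) (I(c, C) = (c - 1*(-23))*(C + 935) = (c + 23)*(935 + C) = (23 + c)*(935 + C))
1/(o(-784) + I(-216, 936)) = 1/(sqrt(851 - 784) + (21505 + 23*936 + 935*(-216) + 936*(-216))) = 1/(sqrt(67) + (21505 + 21528 - 201960 - 202176)) = 1/(sqrt(67) - 361103) = 1/(-361103 + sqrt(67))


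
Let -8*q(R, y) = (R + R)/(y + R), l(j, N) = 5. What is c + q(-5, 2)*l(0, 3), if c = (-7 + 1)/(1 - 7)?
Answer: -13/12 ≈ -1.0833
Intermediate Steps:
q(R, y) = -R/(4*(R + y)) (q(R, y) = -(R + R)/(8*(y + R)) = -2*R/(8*(R + y)) = -R/(4*(R + y)))
c = 1 (c = -6/(-6) = -6*(-⅙) = 1)
c + q(-5, 2)*l(0, 3) = 1 - 1*(-5)/(4*(-5) + 4*2)*5 = 1 - 1*(-5)/(-20 + 8)*5 = 1 - 1*(-5)/(-12)*5 = 1 - 1*(-5)*(-1/12)*5 = 1 - 5/12*5 = 1 - 25/12 = -13/12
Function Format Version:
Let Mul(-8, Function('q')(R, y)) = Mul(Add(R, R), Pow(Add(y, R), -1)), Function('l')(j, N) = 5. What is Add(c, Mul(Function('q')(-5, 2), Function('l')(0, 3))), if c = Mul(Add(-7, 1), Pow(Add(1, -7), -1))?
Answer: Rational(-13, 12) ≈ -1.0833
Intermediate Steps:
Function('q')(R, y) = Mul(Rational(-1, 4), R, Pow(Add(R, y), -1)) (Function('q')(R, y) = Mul(Rational(-1, 8), Mul(Add(R, R), Pow(Add(y, R), -1))) = Mul(Rational(-1, 8), Mul(Mul(2, R), Pow(Add(R, y), -1))) = Mul(Rational(-1, 8), Mul(2, R, Pow(Add(R, y), -1))) = Mul(Rational(-1, 4), R, Pow(Add(R, y), -1)))
c = 1 (c = Mul(-6, Pow(-6, -1)) = Mul(-6, Rational(-1, 6)) = 1)
Add(c, Mul(Function('q')(-5, 2), Function('l')(0, 3))) = Add(1, Mul(Mul(-1, -5, Pow(Add(Mul(4, -5), Mul(4, 2)), -1)), 5)) = Add(1, Mul(Mul(-1, -5, Pow(Add(-20, 8), -1)), 5)) = Add(1, Mul(Mul(-1, -5, Pow(-12, -1)), 5)) = Add(1, Mul(Mul(-1, -5, Rational(-1, 12)), 5)) = Add(1, Mul(Rational(-5, 12), 5)) = Add(1, Rational(-25, 12)) = Rational(-13, 12)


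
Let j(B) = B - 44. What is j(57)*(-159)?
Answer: -2067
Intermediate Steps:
j(B) = -44 + B
j(57)*(-159) = (-44 + 57)*(-159) = 13*(-159) = -2067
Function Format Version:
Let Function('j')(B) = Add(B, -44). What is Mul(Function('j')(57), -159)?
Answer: -2067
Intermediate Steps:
Function('j')(B) = Add(-44, B)
Mul(Function('j')(57), -159) = Mul(Add(-44, 57), -159) = Mul(13, -159) = -2067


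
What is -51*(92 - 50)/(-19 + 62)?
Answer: -2142/43 ≈ -49.814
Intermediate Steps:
-51*(92 - 50)/(-19 + 62) = -2142/43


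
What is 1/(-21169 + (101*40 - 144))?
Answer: -1/17273 ≈ -5.7894e-5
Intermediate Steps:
1/(-21169 + (101*40 - 144)) = 1/(-21169 + (4040 - 144)) = 1/(-21169 + 3896) = 1/(-17273) = -1/17273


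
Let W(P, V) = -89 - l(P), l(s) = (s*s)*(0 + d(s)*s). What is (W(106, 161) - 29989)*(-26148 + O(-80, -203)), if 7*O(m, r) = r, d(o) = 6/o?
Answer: 2552100438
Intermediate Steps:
O(m, r) = r/7
l(s) = 6*s² (l(s) = (s*s)*(0 + (6/s)*s) = s²*(0 + 6) = s²*6 = 6*s²)
W(P, V) = -89 - 6*P²
(W(106, 161) - 29989)*(-26148 + O(-80, -203)) = ((-89 - 6*106²) - 29989)*(-26148 + (⅐)*(-203)) = ((-89 - 6*11236) - 29989)*(-26148 - 29) = ((-89 - 67416) - 29989)*(-26177) = (-67505 - 29989)*(-26177) = -97494*(-26177) = 2552100438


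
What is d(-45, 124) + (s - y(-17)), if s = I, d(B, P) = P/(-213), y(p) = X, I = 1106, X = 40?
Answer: 226934/213 ≈ 1065.4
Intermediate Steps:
y(p) = 40
d(B, P) = -P/213 (d(B, P) = P*(-1/213) = -P/213)
s = 1106
d(-45, 124) + (s - y(-17)) = -1/213*124 + (1106 - 1*40) = -124/213 + (1106 - 40) = -124/213 + 1066 = 226934/213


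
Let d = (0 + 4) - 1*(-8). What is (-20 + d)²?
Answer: 64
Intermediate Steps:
d = 12 (d = 4 + 8 = 12)
(-20 + d)² = (-20 + 12)² = (-8)² = 64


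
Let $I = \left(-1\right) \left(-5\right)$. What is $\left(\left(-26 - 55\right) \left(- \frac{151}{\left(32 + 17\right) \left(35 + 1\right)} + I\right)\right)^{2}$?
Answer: $\frac{6087276441}{38416} \approx 1.5846 \cdot 10^{5}$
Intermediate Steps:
$I = 5$
$\left(\left(-26 - 55\right) \left(- \frac{151}{\left(32 + 17\right) \left(35 + 1\right)} + I\right)\right)^{2} = \left(\left(-26 - 55\right) \left(- \frac{151}{\left(32 + 17\right) \left(35 + 1\right)} + 5\right)\right)^{2} = \left(- 81 \left(- \frac{151}{49 \cdot 36} + 5\right)\right)^{2} = \left(- 81 \left(- \frac{151}{1764} + 5\right)\right)^{2} = \left(\left(-81\right) \frac{8669}{1764}\right)^{2} = \left(- \frac{78021}{196}\right)^{2} = \frac{6087276441}{38416}$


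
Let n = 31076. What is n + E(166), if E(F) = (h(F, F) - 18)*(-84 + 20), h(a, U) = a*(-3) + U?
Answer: 53476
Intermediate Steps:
h(a, U) = U - 3*a (h(a, U) = -3*a + U = U - 3*a)
E(F) = 1152 + 128*F (E(F) = ((F - 3*F) - 18)*(-84 + 20) = (-2*F - 18)*(-64) = (-18 - 2*F)*(-64) = 1152 + 128*F)
n + E(166) = 31076 + (1152 + 128*166) = 31076 + (1152 + 21248) = 31076 + 22400 = 53476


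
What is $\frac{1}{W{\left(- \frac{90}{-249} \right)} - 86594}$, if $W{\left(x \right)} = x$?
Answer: $- \frac{83}{7187272} \approx -1.1548 \cdot 10^{-5}$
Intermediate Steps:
$\frac{1}{W{\left(- \frac{90}{-249} \right)} - 86594} = \frac{1}{- \frac{90}{-249} - 86594} = \frac{1}{\left(-90\right) \left(- \frac{1}{249}\right) - 86594} = \frac{1}{\frac{30}{83} - 86594} = \frac{1}{- \frac{7187272}{83}} = - \frac{83}{7187272}$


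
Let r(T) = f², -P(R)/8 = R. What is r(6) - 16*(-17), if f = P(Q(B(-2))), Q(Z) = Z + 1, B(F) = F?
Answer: 336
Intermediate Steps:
Q(Z) = 1 + Z
P(R) = -8*R
f = 8 (f = -8*(1 - 2) = -8*(-1) = 8)
r(T) = 64 (r(T) = 8² = 64)
r(6) - 16*(-17) = 64 - 16*(-17) = 64 + 272 = 336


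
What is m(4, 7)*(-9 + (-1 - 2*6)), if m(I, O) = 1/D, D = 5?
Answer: -22/5 ≈ -4.4000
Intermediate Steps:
m(I, O) = ⅕ (m(I, O) = 1/5 = ⅕)
m(4, 7)*(-9 + (-1 - 2*6)) = (-9 + (-1 - 2*6))/5 = (-9 + (-1 - 12))/5 = (-9 - 13)/5 = (⅕)*(-22) = -22/5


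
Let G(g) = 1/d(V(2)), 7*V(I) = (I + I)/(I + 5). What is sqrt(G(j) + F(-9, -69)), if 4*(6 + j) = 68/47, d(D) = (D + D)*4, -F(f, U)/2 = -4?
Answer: sqrt(610)/8 ≈ 3.0873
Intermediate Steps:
V(I) = 2*I/(7*(5 + I)) (V(I) = ((I + I)/(I + 5))/7 = ((2*I)/(5 + I))/7 = (2*I/(5 + I))/7 = 2*I/(7*(5 + I)))
F(f, U) = 8 (F(f, U) = -2*(-4) = 8)
d(D) = 8*D (d(D) = (2*D)*4 = 8*D)
j = -265/47 (j = -6 + (68/47)/4 = -6 + (68*(1/47))/4 = -6 + (1/4)*(68/47) = -6 + 17/47 = -265/47 ≈ -5.6383)
G(g) = 49/32 (G(g) = 1/(8*((2/7)*2/(5 + 2))) = 1/(8*((2/7)*2/7)) = 1/(8*((2/7)*2*(1/7))) = 1/(8*(4/49)) = 1/(32/49) = 49/32)
sqrt(G(j) + F(-9, -69)) = sqrt(49/32 + 8) = sqrt(305/32) = sqrt(610)/8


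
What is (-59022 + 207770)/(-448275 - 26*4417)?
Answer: -148748/563117 ≈ -0.26415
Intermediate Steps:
(-59022 + 207770)/(-448275 - 26*4417) = 148748/(-448275 - 114842) = 148748/(-563117) = 148748*(-1/563117) = -148748/563117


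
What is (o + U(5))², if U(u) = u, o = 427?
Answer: 186624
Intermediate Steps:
(o + U(5))² = (427 + 5)² = 432² = 186624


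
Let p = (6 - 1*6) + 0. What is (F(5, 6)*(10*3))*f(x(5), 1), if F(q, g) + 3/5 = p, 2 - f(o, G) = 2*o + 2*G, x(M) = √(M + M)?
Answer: 36*√10 ≈ 113.84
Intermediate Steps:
x(M) = √2*√M (x(M) = √(2*M) = √2*√M)
f(o, G) = 2 - 2*G - 2*o (f(o, G) = 2 - (2*o + 2*G) = 2 - (2*G + 2*o) = 2 + (-2*G - 2*o) = 2 - 2*G - 2*o)
p = 0 (p = (6 - 6) + 0 = 0 + 0 = 0)
F(q, g) = -⅗ (F(q, g) = -⅗ + 0 = -⅗)
(F(5, 6)*(10*3))*f(x(5), 1) = (-6*3)*(2 - 2*1 - 2*√2*√5) = (-⅗*30)*(2 - 2 - 2*√10) = -(-36)*√10 = 36*√10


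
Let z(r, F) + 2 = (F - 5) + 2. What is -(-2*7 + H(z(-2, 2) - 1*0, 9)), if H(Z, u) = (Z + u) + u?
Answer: -1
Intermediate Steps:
z(r, F) = -5 + F (z(r, F) = -2 + ((F - 5) + 2) = -2 + ((-5 + F) + 2) = -2 + (-3 + F) = -5 + F)
H(Z, u) = Z + 2*u
-(-2*7 + H(z(-2, 2) - 1*0, 9)) = -(-2*7 + (((-5 + 2) - 1*0) + 2*9)) = -(-14 + ((-3 + 0) + 18)) = -(-14 + (-3 + 18)) = -(-14 + 15) = -1*1 = -1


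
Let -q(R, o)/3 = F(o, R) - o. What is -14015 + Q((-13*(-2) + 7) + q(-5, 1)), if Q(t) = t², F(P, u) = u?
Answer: -11414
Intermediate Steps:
q(R, o) = -3*R + 3*o (q(R, o) = -3*(R - o) = -3*R + 3*o)
-14015 + Q((-13*(-2) + 7) + q(-5, 1)) = -14015 + ((-13*(-2) + 7) + (-3*(-5) + 3*1))² = -14015 + ((26 + 7) + (15 + 3))² = -14015 + (33 + 18)² = -14015 + 51² = -14015 + 2601 = -11414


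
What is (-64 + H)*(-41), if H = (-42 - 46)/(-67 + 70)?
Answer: 11480/3 ≈ 3826.7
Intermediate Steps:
H = -88/3 ≈ -29.333
(-64 + H)*(-41) = (-64 - 88/3)*(-41) = -280/3*(-41) = 11480/3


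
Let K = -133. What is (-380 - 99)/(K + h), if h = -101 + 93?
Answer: 479/141 ≈ 3.3972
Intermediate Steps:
h = -8
(-380 - 99)/(K + h) = (-380 - 99)/(-133 - 8) = -479/(-141) = -479*(-1/141) = 479/141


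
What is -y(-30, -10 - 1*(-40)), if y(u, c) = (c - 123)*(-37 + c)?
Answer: -651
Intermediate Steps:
y(u, c) = (-123 + c)*(-37 + c)
-y(-30, -10 - 1*(-40)) = -(4551 + (-10 - 1*(-40))² - 160*(-10 - 1*(-40))) = -(4551 + (-10 + 40)² - 160*(-10 + 40)) = -(4551 + 30² - 160*30) = -(4551 + 900 - 4800) = -1*651 = -651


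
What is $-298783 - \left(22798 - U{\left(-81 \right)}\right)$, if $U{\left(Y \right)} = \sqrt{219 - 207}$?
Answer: $-321581 + 2 \sqrt{3} \approx -3.2158 \cdot 10^{5}$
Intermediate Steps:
$U{\left(Y \right)} = 2 \sqrt{3}$ ($U{\left(Y \right)} = \sqrt{12} = 2 \sqrt{3}$)
$-298783 - \left(22798 - U{\left(-81 \right)}\right) = -298783 - \left(22798 - 2 \sqrt{3}\right) = -321581 + 2 \sqrt{3}$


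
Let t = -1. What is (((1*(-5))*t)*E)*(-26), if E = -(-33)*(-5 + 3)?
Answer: 8580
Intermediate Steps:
E = -66 (E = -(-33)*(-2) = -11*6 = -66)
(((1*(-5))*t)*E)*(-26) = (((1*(-5))*(-1))*(-66))*(-26) = (-5*(-1)*(-66))*(-26) = (5*(-66))*(-26) = -330*(-26) = 8580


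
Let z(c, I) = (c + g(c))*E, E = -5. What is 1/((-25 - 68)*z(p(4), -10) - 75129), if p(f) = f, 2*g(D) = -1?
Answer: -2/147003 ≈ -1.3605e-5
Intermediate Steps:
g(D) = -1/2 (g(D) = (1/2)*(-1) = -1/2)
z(c, I) = 5/2 - 5*c (z(c, I) = (c - 1/2)*(-5) = (-1/2 + c)*(-5) = 5/2 - 5*c)
1/((-25 - 68)*z(p(4), -10) - 75129) = 1/((-25 - 68)*(5/2 - 5*4) - 75129) = 1/(-93*(5/2 - 20) - 75129) = 1/(-93*(-35/2) - 75129) = 1/(3255/2 - 75129) = 1/(-147003/2) = -2/147003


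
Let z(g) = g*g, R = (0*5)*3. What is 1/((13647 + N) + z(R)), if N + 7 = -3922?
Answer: 1/9718 ≈ 0.00010290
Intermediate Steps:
N = -3929 (N = -7 - 3922 = -3929)
R = 0 (R = 0*3 = 0)
z(g) = g²
1/((13647 + N) + z(R)) = 1/((13647 - 3929) + 0²) = 1/(9718 + 0) = 1/9718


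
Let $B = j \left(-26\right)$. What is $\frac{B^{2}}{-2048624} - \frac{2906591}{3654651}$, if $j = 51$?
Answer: $- \frac{3095099305615}{1871751437556} \approx -1.6536$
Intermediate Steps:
$B = -1326$ ($B = 51 \left(-26\right) = -1326$)
$\frac{B^{2}}{-2048624} - \frac{2906591}{3654651} = \frac{\left(-1326\right)^{2}}{-2048624} - \frac{2906591}{3654651} = 1758276 \left(- \frac{1}{2048624}\right) - \frac{2906591}{3654651} = - \frac{439569}{512156} - \frac{2906591}{3654651} = - \frac{3095099305615}{1871751437556}$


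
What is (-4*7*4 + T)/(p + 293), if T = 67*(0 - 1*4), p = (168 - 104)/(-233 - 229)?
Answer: -87780/67651 ≈ -1.2975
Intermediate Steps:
p = -32/231 (p = 64/(-462) = 64*(-1/462) = -32/231 ≈ -0.13853)
T = -268 (T = 67*(0 - 4) = 67*(-4) = -268)
(-4*7*4 + T)/(p + 293) = (-4*7*4 - 268)/(-32/231 + 293) = (-28*4 - 268)/(67651/231) = (-112 - 268)*(231/67651) = -380*231/67651 = -87780/67651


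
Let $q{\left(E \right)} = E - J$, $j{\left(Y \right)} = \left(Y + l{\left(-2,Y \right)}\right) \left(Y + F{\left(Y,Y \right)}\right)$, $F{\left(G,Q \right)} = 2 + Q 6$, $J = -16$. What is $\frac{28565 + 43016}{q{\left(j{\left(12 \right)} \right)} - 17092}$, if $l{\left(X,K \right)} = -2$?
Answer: $- \frac{71581}{16216} \approx -4.4142$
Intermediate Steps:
$F{\left(G,Q \right)} = 2 + 6 Q$
$j{\left(Y \right)} = \left(-2 + Y\right) \left(2 + 7 Y\right)$ ($j{\left(Y \right)} = \left(Y - 2\right) \left(Y + \left(2 + 6 Y\right)\right) = \left(-2 + Y\right) \left(2 + 7 Y\right)$)
$q{\left(E \right)} = 16 + E$ ($q{\left(E \right)} = E - -16 = E + 16 = 16 + E$)
$\frac{28565 + 43016}{q{\left(j{\left(12 \right)} \right)} - 17092} = \frac{28565 + 43016}{\left(16 - \left(148 - 1008\right)\right) - 17092} = \frac{71581}{\left(16 - -860\right) - 17092} = \frac{71581}{\left(16 + 860\right) - 17092} = \frac{71581}{876 - 17092} = \frac{71581}{-16216} = 71581 \left(- \frac{1}{16216}\right) = - \frac{71581}{16216}$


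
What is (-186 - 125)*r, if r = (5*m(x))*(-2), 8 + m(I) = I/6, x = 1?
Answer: -73085/3 ≈ -24362.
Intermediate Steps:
m(I) = -8 + I/6
r = 235/3 (r = (5*(-8 + (⅙)*1))*(-2) = (5*(-8 + ⅙))*(-2) = (5*(-47/6))*(-2) = -235/6*(-2) = 235/3 ≈ 78.333)
(-186 - 125)*r = (-186 - 125)*(235/3) = -311*235/3 = -73085/3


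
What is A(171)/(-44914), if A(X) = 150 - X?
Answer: 21/44914 ≈ 0.00046756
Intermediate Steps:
A(171)/(-44914) = (150 - 1*171)/(-44914) = (150 - 171)*(-1/44914) = -21*(-1/44914) = 21/44914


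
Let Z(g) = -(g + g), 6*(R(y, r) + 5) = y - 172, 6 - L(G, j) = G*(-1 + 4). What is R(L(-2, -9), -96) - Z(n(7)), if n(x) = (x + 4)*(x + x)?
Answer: 829/3 ≈ 276.33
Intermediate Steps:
L(G, j) = 6 - 3*G (L(G, j) = 6 - G*(-1 + 4) = 6 - G*3 = 6 - 3*G)
R(y, r) = -101/3 + y/6 (R(y, r) = -5 + (y - 172)/6 = -5 + (-172 + y)/6 = -5 + (-86/3 + y/6) = -101/3 + y/6)
n(x) = 2*x*(4 + x) (n(x) = (4 + x)*(2*x) = 2*x*(4 + x))
Z(g) = -2*g
R(L(-2, -9), -96) - Z(n(7)) = (-101/3 + (6 - 3*(-2))/6) - (-2)*2*7*(4 + 7) = (-101/3 + (6 + 6)/6) - (-2)*2*7*11 = (-101/3 + (1/6)*12) - (-2)*154 = (-101/3 + 2) - 1*(-308) = -95/3 + 308 = 829/3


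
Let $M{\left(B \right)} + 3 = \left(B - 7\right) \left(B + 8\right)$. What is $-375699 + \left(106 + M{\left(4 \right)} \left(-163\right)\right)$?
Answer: $-369236$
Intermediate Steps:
$M{\left(B \right)} = -3 + \left(-7 + B\right) \left(8 + B\right)$ ($M{\left(B \right)} = -3 + \left(B - 7\right) \left(B + 8\right) = -3 + \left(-7 + B\right) \left(8 + B\right)$)
$-375699 + \left(106 + M{\left(4 \right)} \left(-163\right)\right) = -375699 + \left(106 + \left(-59 + 4 + 4^{2}\right) \left(-163\right)\right) = -375699 + \left(106 + \left(-59 + 4 + 16\right) \left(-163\right)\right) = -375699 + \left(106 - -6357\right) = -375699 + \left(106 + 6357\right) = -375699 + 6463 = -369236$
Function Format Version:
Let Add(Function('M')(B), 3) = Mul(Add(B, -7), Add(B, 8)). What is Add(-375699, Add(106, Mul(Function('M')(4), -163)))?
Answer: -369236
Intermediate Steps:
Function('M')(B) = Add(-3, Mul(Add(-7, B), Add(8, B))) (Function('M')(B) = Add(-3, Mul(Add(B, -7), Add(B, 8))) = Add(-3, Mul(Add(-7, B), Add(8, B))))
Add(-375699, Add(106, Mul(Function('M')(4), -163))) = Add(-375699, Add(106, Mul(Add(-59, 4, Pow(4, 2)), -163))) = Add(-375699, Add(106, Mul(Add(-59, 4, 16), -163))) = Add(-375699, Add(106, Mul(-39, -163))) = Add(-375699, Add(106, 6357)) = Add(-375699, 6463) = -369236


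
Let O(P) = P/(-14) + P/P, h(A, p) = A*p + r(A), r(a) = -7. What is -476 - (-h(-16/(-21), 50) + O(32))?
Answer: -9316/21 ≈ -443.62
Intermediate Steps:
h(A, p) = -7 + A*p (h(A, p) = A*p - 7 = -7 + A*p)
O(P) = 1 - P/14 (O(P) = P*(-1/14) + 1 = -P/14 + 1 = 1 - P/14)
-476 - (-h(-16/(-21), 50) + O(32)) = -476 - (-(-7 - 16/(-21)*50) + (1 - 1/14*32)) = -476 - (-(-7 - 16*(-1/21)*50) + (1 - 16/7)) = -476 - (-(-7 + (16/21)*50) - 9/7) = -476 - (-(-7 + 800/21) - 9/7) = -476 - (-1*653/21 - 9/7) = -476 - (-653/21 - 9/7) = -476 - 1*(-680/21) = -476 + 680/21 = -9316/21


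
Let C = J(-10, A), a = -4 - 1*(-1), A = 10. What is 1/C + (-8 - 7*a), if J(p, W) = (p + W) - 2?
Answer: 25/2 ≈ 12.500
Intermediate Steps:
a = -3 (a = -4 + 1 = -3)
J(p, W) = -2 + W + p (J(p, W) = (W + p) - 2 = -2 + W + p)
C = -2 (C = -2 + 10 - 10 = -2)
1/C + (-8 - 7*a) = 1/(-2) + (-8 - 7*(-3)) = -½ + (-8 + 21) = -½ + 13 = 25/2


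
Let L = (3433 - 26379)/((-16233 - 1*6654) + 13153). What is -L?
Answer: -11473/4867 ≈ -2.3573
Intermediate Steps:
L = 11473/4867 (L = -22946/((-16233 - 6654) + 13153) = -22946/(-22887 + 13153) = -22946/(-9734) = -22946*(-1/9734) = 11473/4867 ≈ 2.3573)
-L = -1*11473/4867 = -11473/4867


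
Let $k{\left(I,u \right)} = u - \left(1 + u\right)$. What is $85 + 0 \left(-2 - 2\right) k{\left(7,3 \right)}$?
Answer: $85$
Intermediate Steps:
$k{\left(I,u \right)} = -1$ ($k{\left(I,u \right)} = u - \left(1 + u\right) = -1$)
$85 + 0 \left(-2 - 2\right) k{\left(7,3 \right)} = 85 + 0 \left(-2 - 2\right) \left(-1\right) = 85 + 0 \left(-4\right) \left(-1\right) = 85 + 0 \left(-1\right) = 85 + 0 = 85$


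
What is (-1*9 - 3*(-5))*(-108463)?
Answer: -650778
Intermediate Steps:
(-1*9 - 3*(-5))*(-108463) = (-9 - 1*(-15))*(-108463) = (-9 + 15)*(-108463) = 6*(-108463) = -650778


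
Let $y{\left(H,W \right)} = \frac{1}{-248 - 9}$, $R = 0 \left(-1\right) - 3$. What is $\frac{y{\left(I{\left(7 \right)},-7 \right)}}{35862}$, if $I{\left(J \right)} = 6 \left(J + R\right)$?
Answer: $- \frac{1}{9216534} \approx -1.085 \cdot 10^{-7}$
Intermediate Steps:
$R = -3$ ($R = 0 - 3 = -3$)
$I{\left(J \right)} = -18 + 6 J$ ($I{\left(J \right)} = 6 \left(J - 3\right) = 6 \left(-3 + J\right) = -18 + 6 J$)
$y{\left(H,W \right)} = - \frac{1}{257}$ ($y{\left(H,W \right)} = \frac{1}{-257} = - \frac{1}{257}$)
$\frac{y{\left(I{\left(7 \right)},-7 \right)}}{35862} = - \frac{1}{257 \cdot 35862} = \left(- \frac{1}{257}\right) \frac{1}{35862} = - \frac{1}{9216534}$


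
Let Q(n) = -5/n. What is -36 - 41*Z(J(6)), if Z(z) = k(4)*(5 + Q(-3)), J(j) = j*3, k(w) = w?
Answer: -3388/3 ≈ -1129.3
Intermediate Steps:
J(j) = 3*j
Z(z) = 80/3 (Z(z) = 4*(5 - 5/(-3)) = 4*(5 - 5*(-1/3)) = 4*(5 + 5/3) = 4*(20/3) = 80/3)
-36 - 41*Z(J(6)) = -36 - 41*80/3 = -36 - 3280/3 = -3388/3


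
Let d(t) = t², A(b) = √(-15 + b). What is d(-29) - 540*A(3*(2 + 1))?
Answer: 841 - 540*I*√6 ≈ 841.0 - 1322.7*I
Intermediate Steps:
d(-29) - 540*A(3*(2 + 1)) = (-29)² - 540*√(-15 + 3*(2 + 1)) = 841 - 540*√(-15 + 3*3) = 841 - 540*√(-15 + 9) = 841 - 540*I*√6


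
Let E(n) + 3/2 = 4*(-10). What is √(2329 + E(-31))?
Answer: 5*√366/2 ≈ 47.828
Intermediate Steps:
E(n) = -83/2 (E(n) = -3/2 + 4*(-10) = -3/2 - 40 = -83/2)
√(2329 + E(-31)) = √(2329 - 83/2) = √(4575/2) = 5*√366/2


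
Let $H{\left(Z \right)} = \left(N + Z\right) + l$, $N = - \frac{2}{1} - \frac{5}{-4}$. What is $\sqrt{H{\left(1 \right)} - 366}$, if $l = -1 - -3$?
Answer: $\frac{i \sqrt{1455}}{2} \approx 19.072 i$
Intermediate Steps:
$l = 2$ ($l = -1 + 3 = 2$)
$N = - \frac{3}{4}$ ($N = \left(-2\right) 1 - - \frac{5}{4} = -2 + \frac{5}{4} = - \frac{3}{4} \approx -0.75$)
$H{\left(Z \right)} = \frac{5}{4} + Z$ ($H{\left(Z \right)} = \left(- \frac{3}{4} + Z\right) + 2 = \frac{5}{4} + Z$)
$\sqrt{H{\left(1 \right)} - 366} = \sqrt{\left(\frac{5}{4} + 1\right) - 366} = \sqrt{\frac{9}{4} - 366} = \sqrt{- \frac{1455}{4}} = \frac{i \sqrt{1455}}{2}$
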